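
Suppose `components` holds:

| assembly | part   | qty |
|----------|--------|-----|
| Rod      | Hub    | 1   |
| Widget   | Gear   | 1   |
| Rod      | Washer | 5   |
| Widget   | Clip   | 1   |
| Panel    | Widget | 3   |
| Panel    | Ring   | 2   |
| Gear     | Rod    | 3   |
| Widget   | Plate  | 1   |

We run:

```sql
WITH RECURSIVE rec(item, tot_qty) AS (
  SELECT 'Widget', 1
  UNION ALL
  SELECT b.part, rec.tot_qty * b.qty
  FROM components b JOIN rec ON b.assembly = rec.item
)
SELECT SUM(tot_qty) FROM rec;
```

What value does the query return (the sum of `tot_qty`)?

Base: (Widget, tot_qty=1).
Iteration 1: components of {Widget} -> Clip = 1*1 = 1, Gear = 1*1 = 1, Plate = 1*1 = 1.
Iteration 2: components of {Clip,Gear,Plate} -> Rod = 1*3 = 3.
Iteration 3: components of {Rod} -> Hub = 3*1 = 3, Washer = 3*5 = 15.
Iteration 4: no further components; recursion stops.
SUM(tot_qty) = 1 + 1 + 1 + 1 + 3 + 15 + 3 = 25.

25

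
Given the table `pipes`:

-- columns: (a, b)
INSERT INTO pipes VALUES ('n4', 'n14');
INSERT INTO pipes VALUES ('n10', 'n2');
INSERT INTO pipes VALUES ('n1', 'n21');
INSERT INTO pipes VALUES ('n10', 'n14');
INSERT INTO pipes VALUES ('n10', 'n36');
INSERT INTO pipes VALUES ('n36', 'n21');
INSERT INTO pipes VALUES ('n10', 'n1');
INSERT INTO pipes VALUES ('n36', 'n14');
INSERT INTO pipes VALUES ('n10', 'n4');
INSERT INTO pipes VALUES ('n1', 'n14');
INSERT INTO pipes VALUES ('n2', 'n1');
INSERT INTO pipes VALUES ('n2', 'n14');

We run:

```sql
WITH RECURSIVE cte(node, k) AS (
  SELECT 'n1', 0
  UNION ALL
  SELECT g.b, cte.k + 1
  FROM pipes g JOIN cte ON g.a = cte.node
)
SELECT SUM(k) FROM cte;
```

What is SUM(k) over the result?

Base: (n1, k=0).
Iteration 1: edges from {n1} -> (n14, k=1), (n21, k=1).
Iteration 2: no outgoing edges from {n14,n21}; recursion stops.
SUM(k) = 0 + 1 + 1 = 2.

2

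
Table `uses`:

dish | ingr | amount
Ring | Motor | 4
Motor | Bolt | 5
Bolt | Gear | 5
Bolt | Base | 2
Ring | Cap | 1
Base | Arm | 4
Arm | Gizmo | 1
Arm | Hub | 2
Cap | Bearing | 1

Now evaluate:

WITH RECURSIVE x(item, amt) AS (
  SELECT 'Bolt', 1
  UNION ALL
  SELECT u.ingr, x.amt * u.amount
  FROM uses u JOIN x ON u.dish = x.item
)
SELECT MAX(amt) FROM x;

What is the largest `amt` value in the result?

Base: (Bolt, amt=1).
Iteration 1: components of {Bolt} -> Base = 1*2 = 2, Gear = 1*5 = 5.
Iteration 2: components of {Base,Gear} -> Arm = 2*4 = 8.
Iteration 3: components of {Arm} -> Gizmo = 8*1 = 8, Hub = 8*2 = 16.
Iteration 4: no further components; recursion stops.
amt values: 1, 5, 2, 8, 8, 16; the maximum is 16.

16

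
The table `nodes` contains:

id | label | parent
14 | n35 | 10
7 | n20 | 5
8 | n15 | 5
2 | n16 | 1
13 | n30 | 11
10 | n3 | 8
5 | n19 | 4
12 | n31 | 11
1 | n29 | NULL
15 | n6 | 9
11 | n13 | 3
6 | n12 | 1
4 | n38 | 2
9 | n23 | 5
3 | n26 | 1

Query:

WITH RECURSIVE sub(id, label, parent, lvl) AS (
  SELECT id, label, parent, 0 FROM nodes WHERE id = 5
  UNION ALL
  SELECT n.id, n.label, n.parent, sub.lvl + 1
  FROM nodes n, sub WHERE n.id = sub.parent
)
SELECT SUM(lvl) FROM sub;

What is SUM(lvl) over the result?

6

Base: id=5 (n19), parent=4, lvl 0.
Iteration 1: join on id=4 -> n38 (id 4, parent=2, lvl 1).
Iteration 2: join on id=2 -> n16 (id 2, parent=1, lvl 2).
Iteration 3: join on id=1 -> n29 (id 1, parent=NULL, lvl 3).
Iteration 4: parent is NULL; no match; recursion stops.
SUM(lvl) = 0 + 1 + 2 + 3 = 6.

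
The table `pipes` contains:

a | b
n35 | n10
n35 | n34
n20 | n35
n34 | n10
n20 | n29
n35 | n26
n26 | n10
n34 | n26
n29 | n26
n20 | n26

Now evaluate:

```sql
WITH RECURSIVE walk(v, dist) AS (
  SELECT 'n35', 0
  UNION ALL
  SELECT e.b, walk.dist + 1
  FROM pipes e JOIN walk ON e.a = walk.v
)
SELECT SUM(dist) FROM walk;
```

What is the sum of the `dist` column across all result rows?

12

Base: (n35, dist=0).
Iteration 1: edges from {n35} -> (n10, dist=1), (n26, dist=1), (n34, dist=1).
Iteration 2: edges from {n10,n26,n34} -> (n10, dist=2) x2, (n26, dist=2). [UNION ALL keeps all 3 new rows, including repeats]
Iteration 3: edges from {n10,n26} -> (n10, dist=3).
Iteration 4: no outgoing edges from {n10}; recursion stops.
SUM(dist) = 0 + 1 + 1 + 1 + 2 + 2 + 2 + 3 = 12.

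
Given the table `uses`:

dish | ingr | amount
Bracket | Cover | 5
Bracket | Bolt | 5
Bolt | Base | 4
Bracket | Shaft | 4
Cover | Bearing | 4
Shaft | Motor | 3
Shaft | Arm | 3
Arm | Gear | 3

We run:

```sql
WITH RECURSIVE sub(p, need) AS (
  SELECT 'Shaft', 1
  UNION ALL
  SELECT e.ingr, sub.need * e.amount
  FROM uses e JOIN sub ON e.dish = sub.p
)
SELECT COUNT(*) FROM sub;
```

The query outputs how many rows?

Base: (Shaft, need=1).
Iteration 1: components of {Shaft} -> Arm = 1*3 = 3, Motor = 1*3 = 3.
Iteration 2: components of {Arm,Motor} -> Gear = 3*3 = 9.
Iteration 3: no further components; recursion stops.
Total rows emitted: 4.

4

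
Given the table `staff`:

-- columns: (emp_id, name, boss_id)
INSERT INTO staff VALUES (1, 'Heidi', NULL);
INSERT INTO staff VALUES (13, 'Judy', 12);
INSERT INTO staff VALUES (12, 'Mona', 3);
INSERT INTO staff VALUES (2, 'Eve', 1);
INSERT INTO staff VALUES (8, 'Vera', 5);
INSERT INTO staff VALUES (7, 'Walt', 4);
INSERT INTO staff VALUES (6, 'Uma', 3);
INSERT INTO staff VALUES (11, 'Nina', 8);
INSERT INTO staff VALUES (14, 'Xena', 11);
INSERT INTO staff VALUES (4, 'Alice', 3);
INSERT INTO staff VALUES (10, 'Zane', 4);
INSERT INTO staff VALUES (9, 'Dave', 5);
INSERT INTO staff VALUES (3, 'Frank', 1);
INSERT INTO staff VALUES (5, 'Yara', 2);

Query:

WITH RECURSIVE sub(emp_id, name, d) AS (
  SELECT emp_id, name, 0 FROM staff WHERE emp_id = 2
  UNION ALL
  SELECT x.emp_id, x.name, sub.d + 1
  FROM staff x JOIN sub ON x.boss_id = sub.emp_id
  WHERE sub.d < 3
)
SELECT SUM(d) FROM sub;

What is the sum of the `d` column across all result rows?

Base: emp_id=2 (Eve) at d 0.
Iteration 1: rows with boss_id in {2} -> Yara (id 5, d 1).
Iteration 2: rows with boss_id in {5} -> Vera (id 8, d 2), Dave (id 9, d 2).
Iteration 3: rows with boss_id in {8,9} -> Nina (id 11, d 3).
Iteration 4: d < 3 fails for all current rows; recursion stops.
SUM(d) = 0 + 1 + 2 + 2 + 3 = 8.

8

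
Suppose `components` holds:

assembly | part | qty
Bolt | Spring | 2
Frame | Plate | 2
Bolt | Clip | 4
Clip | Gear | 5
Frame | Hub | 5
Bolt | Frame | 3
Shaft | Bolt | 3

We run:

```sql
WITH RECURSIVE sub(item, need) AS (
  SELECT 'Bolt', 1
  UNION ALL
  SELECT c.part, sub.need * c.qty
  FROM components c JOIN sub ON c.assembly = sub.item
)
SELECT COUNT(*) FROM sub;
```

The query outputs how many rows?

7

Base: (Bolt, need=1).
Iteration 1: components of {Bolt} -> Clip = 1*4 = 4, Frame = 1*3 = 3, Spring = 1*2 = 2.
Iteration 2: components of {Clip,Frame,Spring} -> Gear = 4*5 = 20, Hub = 3*5 = 15, Plate = 3*2 = 6.
Iteration 3: no further components; recursion stops.
Total rows emitted: 7.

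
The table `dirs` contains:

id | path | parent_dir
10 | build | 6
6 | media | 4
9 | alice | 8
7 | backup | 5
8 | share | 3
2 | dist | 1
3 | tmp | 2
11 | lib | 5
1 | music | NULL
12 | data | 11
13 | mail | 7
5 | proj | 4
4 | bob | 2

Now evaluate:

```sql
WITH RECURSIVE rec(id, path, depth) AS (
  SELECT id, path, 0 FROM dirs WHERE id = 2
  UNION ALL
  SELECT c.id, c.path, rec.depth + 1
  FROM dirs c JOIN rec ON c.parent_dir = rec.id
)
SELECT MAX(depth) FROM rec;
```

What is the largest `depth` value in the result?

Base: id=2 (dist) at depth 0.
Iteration 1: rows with parent_dir in {2} -> tmp (id 3, depth 1), bob (id 4, depth 1).
Iteration 2: rows with parent_dir in {3,4} -> proj (id 5, depth 2), media (id 6, depth 2), share (id 8, depth 2).
Iteration 3: rows with parent_dir in {5,6,8} -> backup (id 7, depth 3), alice (id 9, depth 3), build (id 10, depth 3), lib (id 11, depth 3).
Iteration 4: rows with parent_dir in {7,9,10,11} -> data (id 12, depth 4), mail (id 13, depth 4).
Iteration 5: no rows with parent_dir in {12,13}; recursion stops.
depth values: 0, 1, 1, 2, 2, 2, 3, 3, 3, 3, 4, 4; the maximum is 4.

4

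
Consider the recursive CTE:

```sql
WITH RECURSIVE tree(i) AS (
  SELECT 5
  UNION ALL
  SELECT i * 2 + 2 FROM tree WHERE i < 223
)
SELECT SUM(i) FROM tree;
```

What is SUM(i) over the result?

Base: i=5.
Iteration 1: 5 < 223 holds -> i = 5 * 2 + 2 = 12.
Iteration 2: 12 < 223 holds -> i = 12 * 2 + 2 = 26.
Iteration 3: 26 < 223 holds -> i = 26 * 2 + 2 = 54.
Iteration 4: 54 < 223 holds -> i = 54 * 2 + 2 = 110.
Iteration 5: 110 < 223 holds -> i = 110 * 2 + 2 = 222.
Iteration 6: 222 < 223 holds -> i = 222 * 2 + 2 = 446.
Iteration 7: 446 < 223 fails; recursion stops.
SUM(i) = 5 + 12 + 26 + 54 + 110 + 222 + 446 = 875.

875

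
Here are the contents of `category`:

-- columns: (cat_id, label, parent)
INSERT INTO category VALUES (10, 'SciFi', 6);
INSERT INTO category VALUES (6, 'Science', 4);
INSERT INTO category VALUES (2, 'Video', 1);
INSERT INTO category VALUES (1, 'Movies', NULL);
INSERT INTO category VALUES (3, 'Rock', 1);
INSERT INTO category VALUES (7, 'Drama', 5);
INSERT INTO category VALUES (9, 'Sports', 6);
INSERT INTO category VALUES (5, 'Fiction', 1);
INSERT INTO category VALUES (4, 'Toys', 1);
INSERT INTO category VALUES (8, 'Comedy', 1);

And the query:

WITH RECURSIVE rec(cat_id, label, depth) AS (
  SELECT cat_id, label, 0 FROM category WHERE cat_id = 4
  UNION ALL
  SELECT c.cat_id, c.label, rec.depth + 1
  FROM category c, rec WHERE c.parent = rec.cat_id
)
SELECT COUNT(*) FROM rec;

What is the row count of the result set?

4

Base: cat_id=4 (Toys) at depth 0.
Iteration 1: rows with parent in {4} -> Science (id 6, depth 1).
Iteration 2: rows with parent in {6} -> Sports (id 9, depth 2), SciFi (id 10, depth 2).
Iteration 3: no rows with parent in {9,10}; recursion stops.
Total rows emitted: 4.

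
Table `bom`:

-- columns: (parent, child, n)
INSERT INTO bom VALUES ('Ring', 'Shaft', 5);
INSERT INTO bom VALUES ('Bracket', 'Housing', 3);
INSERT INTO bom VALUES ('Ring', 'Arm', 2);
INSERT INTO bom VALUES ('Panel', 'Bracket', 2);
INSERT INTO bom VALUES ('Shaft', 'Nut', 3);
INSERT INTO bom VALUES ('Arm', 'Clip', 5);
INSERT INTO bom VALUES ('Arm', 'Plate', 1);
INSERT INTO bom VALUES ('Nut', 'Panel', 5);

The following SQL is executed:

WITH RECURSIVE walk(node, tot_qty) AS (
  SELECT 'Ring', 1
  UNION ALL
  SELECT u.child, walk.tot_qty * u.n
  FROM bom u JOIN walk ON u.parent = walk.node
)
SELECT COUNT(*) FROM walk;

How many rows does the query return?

9

Base: (Ring, tot_qty=1).
Iteration 1: components of {Ring} -> Arm = 1*2 = 2, Shaft = 1*5 = 5.
Iteration 2: components of {Arm,Shaft} -> Clip = 2*5 = 10, Nut = 5*3 = 15, Plate = 2*1 = 2.
Iteration 3: components of {Clip,Nut,Plate} -> Panel = 15*5 = 75.
Iteration 4: components of {Panel} -> Bracket = 75*2 = 150.
Iteration 5: components of {Bracket} -> Housing = 150*3 = 450.
Iteration 6: no further components; recursion stops.
Total rows emitted: 9.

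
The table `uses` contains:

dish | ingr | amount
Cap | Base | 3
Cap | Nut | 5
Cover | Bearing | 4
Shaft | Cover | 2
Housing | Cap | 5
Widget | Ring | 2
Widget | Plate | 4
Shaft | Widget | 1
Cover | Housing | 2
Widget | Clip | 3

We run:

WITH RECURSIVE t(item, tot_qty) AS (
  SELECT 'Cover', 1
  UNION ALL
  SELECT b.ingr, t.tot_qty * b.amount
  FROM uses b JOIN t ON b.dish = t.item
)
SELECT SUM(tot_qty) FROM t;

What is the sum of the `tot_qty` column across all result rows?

97

Base: (Cover, tot_qty=1).
Iteration 1: components of {Cover} -> Bearing = 1*4 = 4, Housing = 1*2 = 2.
Iteration 2: components of {Bearing,Housing} -> Cap = 2*5 = 10.
Iteration 3: components of {Cap} -> Base = 10*3 = 30, Nut = 10*5 = 50.
Iteration 4: no further components; recursion stops.
SUM(tot_qty) = 1 + 2 + 4 + 10 + 50 + 30 = 97.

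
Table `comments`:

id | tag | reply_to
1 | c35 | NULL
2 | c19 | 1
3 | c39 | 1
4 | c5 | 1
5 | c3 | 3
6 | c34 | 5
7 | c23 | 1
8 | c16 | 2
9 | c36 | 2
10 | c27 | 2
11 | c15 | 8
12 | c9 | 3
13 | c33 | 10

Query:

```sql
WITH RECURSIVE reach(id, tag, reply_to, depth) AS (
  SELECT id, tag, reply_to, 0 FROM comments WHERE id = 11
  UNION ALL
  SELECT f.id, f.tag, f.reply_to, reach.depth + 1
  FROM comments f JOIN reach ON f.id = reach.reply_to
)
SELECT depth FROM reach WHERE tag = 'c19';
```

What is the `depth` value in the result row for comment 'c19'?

2

Base: id=11 (c15), reply_to=8, depth 0.
Iteration 1: join on id=8 -> c16 (id 8, reply_to=2, depth 1).
Iteration 2: join on id=2 -> c19 (id 2, reply_to=1, depth 2).
Iteration 3: join on id=1 -> c35 (id 1, reply_to=NULL, depth 3).
Iteration 4: reply_to is NULL; no match; recursion stops.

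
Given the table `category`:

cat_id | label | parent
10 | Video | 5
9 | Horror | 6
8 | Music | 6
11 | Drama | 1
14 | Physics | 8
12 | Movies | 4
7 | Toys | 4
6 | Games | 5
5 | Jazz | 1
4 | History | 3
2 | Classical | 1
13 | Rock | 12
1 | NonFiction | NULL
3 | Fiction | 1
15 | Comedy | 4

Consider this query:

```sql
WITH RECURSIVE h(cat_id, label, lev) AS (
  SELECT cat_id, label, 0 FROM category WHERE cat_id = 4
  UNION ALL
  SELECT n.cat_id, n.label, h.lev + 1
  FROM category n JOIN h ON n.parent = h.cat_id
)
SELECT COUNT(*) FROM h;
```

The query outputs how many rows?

5

Base: cat_id=4 (History) at lev 0.
Iteration 1: rows with parent in {4} -> Toys (id 7, lev 1), Movies (id 12, lev 1), Comedy (id 15, lev 1).
Iteration 2: rows with parent in {7,12,15} -> Rock (id 13, lev 2).
Iteration 3: no rows with parent in {13}; recursion stops.
Total rows emitted: 5.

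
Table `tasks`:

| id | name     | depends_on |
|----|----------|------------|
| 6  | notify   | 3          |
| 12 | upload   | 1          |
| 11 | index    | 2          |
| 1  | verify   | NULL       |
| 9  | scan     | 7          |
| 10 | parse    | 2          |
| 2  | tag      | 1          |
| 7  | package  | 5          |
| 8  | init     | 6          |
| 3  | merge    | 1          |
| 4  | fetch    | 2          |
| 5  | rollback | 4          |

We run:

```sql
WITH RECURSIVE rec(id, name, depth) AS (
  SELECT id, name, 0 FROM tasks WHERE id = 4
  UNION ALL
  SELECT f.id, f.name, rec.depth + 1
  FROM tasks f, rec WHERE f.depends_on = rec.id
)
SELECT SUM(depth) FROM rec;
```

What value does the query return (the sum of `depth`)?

6

Base: id=4 (fetch) at depth 0.
Iteration 1: rows with depends_on in {4} -> rollback (id 5, depth 1).
Iteration 2: rows with depends_on in {5} -> package (id 7, depth 2).
Iteration 3: rows with depends_on in {7} -> scan (id 9, depth 3).
Iteration 4: no rows with depends_on in {9}; recursion stops.
SUM(depth) = 0 + 1 + 2 + 3 = 6.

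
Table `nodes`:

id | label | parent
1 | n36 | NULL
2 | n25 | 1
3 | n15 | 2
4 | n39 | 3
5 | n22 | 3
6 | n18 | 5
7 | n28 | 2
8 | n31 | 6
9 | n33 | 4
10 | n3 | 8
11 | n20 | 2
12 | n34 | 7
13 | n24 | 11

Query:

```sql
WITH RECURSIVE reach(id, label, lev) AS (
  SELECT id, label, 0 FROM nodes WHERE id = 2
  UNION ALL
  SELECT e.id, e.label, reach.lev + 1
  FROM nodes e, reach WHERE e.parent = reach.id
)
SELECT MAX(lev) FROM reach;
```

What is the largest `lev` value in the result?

5

Base: id=2 (n25) at lev 0.
Iteration 1: rows with parent in {2} -> n15 (id 3, lev 1), n28 (id 7, lev 1), n20 (id 11, lev 1).
Iteration 2: rows with parent in {3,7,11} -> n39 (id 4, lev 2), n22 (id 5, lev 2), n34 (id 12, lev 2), n24 (id 13, lev 2).
Iteration 3: rows with parent in {4,5,12,13} -> n18 (id 6, lev 3), n33 (id 9, lev 3).
Iteration 4: rows with parent in {6,9} -> n31 (id 8, lev 4).
Iteration 5: rows with parent in {8} -> n3 (id 10, lev 5).
Iteration 6: no rows with parent in {10}; recursion stops.
lev values: 0, 1, 1, 1, 2, 2, 2, 2, 3, 3, 4, 5; the maximum is 5.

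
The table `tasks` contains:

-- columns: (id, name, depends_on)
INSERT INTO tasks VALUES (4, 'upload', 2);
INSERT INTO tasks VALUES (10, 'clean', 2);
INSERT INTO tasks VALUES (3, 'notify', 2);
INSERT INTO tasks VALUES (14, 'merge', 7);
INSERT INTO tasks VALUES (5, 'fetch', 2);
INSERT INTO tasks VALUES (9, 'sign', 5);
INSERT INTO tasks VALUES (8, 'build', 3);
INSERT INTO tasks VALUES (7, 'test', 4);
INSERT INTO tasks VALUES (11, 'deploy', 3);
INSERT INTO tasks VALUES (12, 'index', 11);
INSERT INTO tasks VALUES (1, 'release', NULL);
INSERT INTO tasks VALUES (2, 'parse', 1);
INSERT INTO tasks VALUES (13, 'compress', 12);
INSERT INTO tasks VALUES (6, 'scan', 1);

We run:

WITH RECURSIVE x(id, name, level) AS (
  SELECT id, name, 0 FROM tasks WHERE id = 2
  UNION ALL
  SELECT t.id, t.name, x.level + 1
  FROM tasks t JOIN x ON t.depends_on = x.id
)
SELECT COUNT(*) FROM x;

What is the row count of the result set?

12

Base: id=2 (parse) at level 0.
Iteration 1: rows with depends_on in {2} -> notify (id 3, level 1), upload (id 4, level 1), fetch (id 5, level 1), clean (id 10, level 1).
Iteration 2: rows with depends_on in {3,4,5,10} -> test (id 7, level 2), build (id 8, level 2), sign (id 9, level 2), deploy (id 11, level 2).
Iteration 3: rows with depends_on in {7,8,9,11} -> index (id 12, level 3), merge (id 14, level 3).
Iteration 4: rows with depends_on in {12,14} -> compress (id 13, level 4).
Iteration 5: no rows with depends_on in {13}; recursion stops.
Total rows emitted: 12.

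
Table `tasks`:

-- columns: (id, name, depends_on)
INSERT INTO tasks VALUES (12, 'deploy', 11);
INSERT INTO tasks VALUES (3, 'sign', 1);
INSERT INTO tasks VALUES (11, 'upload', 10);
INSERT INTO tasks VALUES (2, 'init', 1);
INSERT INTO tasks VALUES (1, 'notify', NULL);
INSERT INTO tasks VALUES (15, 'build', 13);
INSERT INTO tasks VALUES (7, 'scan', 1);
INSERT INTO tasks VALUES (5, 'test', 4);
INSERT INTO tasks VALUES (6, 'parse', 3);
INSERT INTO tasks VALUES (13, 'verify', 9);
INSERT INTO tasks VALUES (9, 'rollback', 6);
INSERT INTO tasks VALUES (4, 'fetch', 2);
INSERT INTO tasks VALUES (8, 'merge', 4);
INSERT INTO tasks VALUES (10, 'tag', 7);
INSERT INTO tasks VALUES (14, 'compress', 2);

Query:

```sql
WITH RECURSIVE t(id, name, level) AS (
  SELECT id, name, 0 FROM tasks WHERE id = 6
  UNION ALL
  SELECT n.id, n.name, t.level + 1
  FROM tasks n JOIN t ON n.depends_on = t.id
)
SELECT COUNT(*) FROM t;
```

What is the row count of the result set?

Base: id=6 (parse) at level 0.
Iteration 1: rows with depends_on in {6} -> rollback (id 9, level 1).
Iteration 2: rows with depends_on in {9} -> verify (id 13, level 2).
Iteration 3: rows with depends_on in {13} -> build (id 15, level 3).
Iteration 4: no rows with depends_on in {15}; recursion stops.
Total rows emitted: 4.

4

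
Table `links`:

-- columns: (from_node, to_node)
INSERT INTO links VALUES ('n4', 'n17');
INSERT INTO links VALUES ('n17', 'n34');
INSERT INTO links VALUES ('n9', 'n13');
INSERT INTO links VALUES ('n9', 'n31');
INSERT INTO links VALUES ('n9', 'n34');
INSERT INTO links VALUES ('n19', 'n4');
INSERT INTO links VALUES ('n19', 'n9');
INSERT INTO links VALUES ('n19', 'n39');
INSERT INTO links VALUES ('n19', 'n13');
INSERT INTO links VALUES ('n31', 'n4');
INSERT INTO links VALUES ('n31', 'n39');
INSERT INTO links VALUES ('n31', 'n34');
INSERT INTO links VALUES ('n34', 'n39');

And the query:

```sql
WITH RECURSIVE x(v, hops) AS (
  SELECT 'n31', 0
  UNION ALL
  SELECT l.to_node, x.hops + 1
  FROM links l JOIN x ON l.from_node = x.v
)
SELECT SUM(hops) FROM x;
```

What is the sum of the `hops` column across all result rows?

Base: (n31, hops=0).
Iteration 1: edges from {n31} -> (n34, hops=1), (n39, hops=1), (n4, hops=1).
Iteration 2: edges from {n34,n39,n4} -> (n17, hops=2), (n39, hops=2).
Iteration 3: edges from {n17,n39} -> (n34, hops=3).
Iteration 4: edges from {n34} -> (n39, hops=4).
Iteration 5: no outgoing edges from {n39}; recursion stops.
SUM(hops) = 0 + 1 + 1 + 1 + 2 + 2 + 3 + 4 = 14.

14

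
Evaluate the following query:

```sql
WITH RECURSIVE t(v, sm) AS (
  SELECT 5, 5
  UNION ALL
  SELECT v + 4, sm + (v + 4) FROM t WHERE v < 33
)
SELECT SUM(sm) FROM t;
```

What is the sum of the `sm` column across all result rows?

516

Base: v=5, sm=5.
Iteration 1: 5 < 33 holds -> v = 5 + 4 = 9, sm = 5 + 9 = 14.
Iteration 2: 9 < 33 holds -> v = 9 + 4 = 13, sm = 14 + 13 = 27.
Iteration 3: 13 < 33 holds -> v = 13 + 4 = 17, sm = 27 + 17 = 44.
Iteration 4: 17 < 33 holds -> v = 17 + 4 = 21, sm = 44 + 21 = 65.
Iteration 5: 21 < 33 holds -> v = 21 + 4 = 25, sm = 65 + 25 = 90.
Iteration 6: 25 < 33 holds -> v = 25 + 4 = 29, sm = 90 + 29 = 119.
Iteration 7: 29 < 33 holds -> v = 29 + 4 = 33, sm = 119 + 33 = 152.
Iteration 8: 33 < 33 fails; recursion stops.
SUM(sm) = 5 + 14 + 27 + 44 + 65 + 90 + 119 + 152 = 516.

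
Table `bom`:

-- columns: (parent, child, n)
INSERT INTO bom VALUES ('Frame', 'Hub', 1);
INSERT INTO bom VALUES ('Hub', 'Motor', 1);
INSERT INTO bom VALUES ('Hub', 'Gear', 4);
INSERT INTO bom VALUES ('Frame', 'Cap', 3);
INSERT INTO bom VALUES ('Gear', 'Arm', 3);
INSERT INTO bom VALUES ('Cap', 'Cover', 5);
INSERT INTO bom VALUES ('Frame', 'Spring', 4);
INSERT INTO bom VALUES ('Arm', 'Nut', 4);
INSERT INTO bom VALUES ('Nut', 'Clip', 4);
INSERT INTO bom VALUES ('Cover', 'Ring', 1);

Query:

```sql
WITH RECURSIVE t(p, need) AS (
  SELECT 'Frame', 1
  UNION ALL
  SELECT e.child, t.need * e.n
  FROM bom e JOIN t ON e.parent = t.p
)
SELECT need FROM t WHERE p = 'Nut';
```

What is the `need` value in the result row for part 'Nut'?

48

Base: (Frame, need=1).
Iteration 1: components of {Frame} -> Cap = 1*3 = 3, Hub = 1*1 = 1, Spring = 1*4 = 4.
Iteration 2: components of {Cap,Hub,Spring} -> Cover = 3*5 = 15, Gear = 1*4 = 4, Motor = 1*1 = 1.
Iteration 3: components of {Cover,Gear,Motor} -> Arm = 4*3 = 12, Ring = 15*1 = 15.
Iteration 4: components of {Arm,Ring} -> Nut = 12*4 = 48.
Iteration 5: components of {Nut} -> Clip = 48*4 = 192.
Iteration 6: no further components; recursion stops.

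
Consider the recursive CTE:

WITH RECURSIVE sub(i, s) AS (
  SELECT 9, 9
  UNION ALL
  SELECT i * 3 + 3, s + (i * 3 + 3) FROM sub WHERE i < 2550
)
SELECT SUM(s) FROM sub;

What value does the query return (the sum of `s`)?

5670

Base: i=9, s=9.
Iteration 1: 9 < 2550 holds -> i = 9 * 3 + 3 = 30, s = 9 + 30 = 39.
Iteration 2: 30 < 2550 holds -> i = 30 * 3 + 3 = 93, s = 39 + 93 = 132.
Iteration 3: 93 < 2550 holds -> i = 93 * 3 + 3 = 282, s = 132 + 282 = 414.
Iteration 4: 282 < 2550 holds -> i = 282 * 3 + 3 = 849, s = 414 + 849 = 1263.
Iteration 5: 849 < 2550 holds -> i = 849 * 3 + 3 = 2550, s = 1263 + 2550 = 3813.
Iteration 6: 2550 < 2550 fails; recursion stops.
SUM(s) = 9 + 39 + 132 + 414 + 1263 + 3813 = 5670.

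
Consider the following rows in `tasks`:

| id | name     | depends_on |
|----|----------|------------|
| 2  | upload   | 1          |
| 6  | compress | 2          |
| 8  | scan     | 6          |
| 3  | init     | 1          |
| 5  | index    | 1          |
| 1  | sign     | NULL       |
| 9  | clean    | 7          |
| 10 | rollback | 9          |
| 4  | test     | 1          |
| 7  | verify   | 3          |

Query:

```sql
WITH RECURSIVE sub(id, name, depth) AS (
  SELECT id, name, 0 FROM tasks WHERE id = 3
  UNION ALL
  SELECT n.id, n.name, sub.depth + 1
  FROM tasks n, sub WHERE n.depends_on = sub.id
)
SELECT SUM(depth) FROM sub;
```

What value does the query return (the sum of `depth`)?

6

Base: id=3 (init) at depth 0.
Iteration 1: rows with depends_on in {3} -> verify (id 7, depth 1).
Iteration 2: rows with depends_on in {7} -> clean (id 9, depth 2).
Iteration 3: rows with depends_on in {9} -> rollback (id 10, depth 3).
Iteration 4: no rows with depends_on in {10}; recursion stops.
SUM(depth) = 0 + 1 + 2 + 3 = 6.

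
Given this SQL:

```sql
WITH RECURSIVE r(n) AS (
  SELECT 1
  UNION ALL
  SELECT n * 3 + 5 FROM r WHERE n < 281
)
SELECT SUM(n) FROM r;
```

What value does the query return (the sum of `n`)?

411

Base: n=1.
Iteration 1: 1 < 281 holds -> n = 1 * 3 + 5 = 8.
Iteration 2: 8 < 281 holds -> n = 8 * 3 + 5 = 29.
Iteration 3: 29 < 281 holds -> n = 29 * 3 + 5 = 92.
Iteration 4: 92 < 281 holds -> n = 92 * 3 + 5 = 281.
Iteration 5: 281 < 281 fails; recursion stops.
SUM(n) = 1 + 8 + 29 + 92 + 281 = 411.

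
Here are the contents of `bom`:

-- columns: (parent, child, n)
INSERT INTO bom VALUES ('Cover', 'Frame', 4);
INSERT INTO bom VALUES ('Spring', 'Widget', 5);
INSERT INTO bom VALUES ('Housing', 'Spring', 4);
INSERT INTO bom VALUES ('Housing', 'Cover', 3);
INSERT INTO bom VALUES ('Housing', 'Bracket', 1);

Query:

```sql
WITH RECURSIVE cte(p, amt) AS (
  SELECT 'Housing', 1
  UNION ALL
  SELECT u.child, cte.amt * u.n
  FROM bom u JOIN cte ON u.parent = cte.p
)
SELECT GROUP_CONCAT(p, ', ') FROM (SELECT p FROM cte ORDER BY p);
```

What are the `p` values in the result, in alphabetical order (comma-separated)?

Base: (Housing, amt=1).
Iteration 1: components of {Housing} -> Bracket = 1*1 = 1, Cover = 1*3 = 3, Spring = 1*4 = 4.
Iteration 2: components of {Bracket,Cover,Spring} -> Frame = 3*4 = 12, Widget = 4*5 = 20.
Iteration 3: no further components; recursion stops.

Bracket, Cover, Frame, Housing, Spring, Widget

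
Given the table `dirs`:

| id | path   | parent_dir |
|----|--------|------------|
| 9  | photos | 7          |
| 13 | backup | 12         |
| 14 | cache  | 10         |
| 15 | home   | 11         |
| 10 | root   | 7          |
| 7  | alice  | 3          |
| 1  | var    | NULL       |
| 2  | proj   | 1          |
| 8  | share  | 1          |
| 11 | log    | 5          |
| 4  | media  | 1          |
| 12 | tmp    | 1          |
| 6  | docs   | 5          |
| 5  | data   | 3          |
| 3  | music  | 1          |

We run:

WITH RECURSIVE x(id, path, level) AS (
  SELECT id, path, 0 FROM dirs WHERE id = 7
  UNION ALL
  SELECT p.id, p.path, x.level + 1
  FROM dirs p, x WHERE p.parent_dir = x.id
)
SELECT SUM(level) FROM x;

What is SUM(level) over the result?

4

Base: id=7 (alice) at level 0.
Iteration 1: rows with parent_dir in {7} -> photos (id 9, level 1), root (id 10, level 1).
Iteration 2: rows with parent_dir in {9,10} -> cache (id 14, level 2).
Iteration 3: no rows with parent_dir in {14}; recursion stops.
SUM(level) = 0 + 1 + 1 + 2 = 4.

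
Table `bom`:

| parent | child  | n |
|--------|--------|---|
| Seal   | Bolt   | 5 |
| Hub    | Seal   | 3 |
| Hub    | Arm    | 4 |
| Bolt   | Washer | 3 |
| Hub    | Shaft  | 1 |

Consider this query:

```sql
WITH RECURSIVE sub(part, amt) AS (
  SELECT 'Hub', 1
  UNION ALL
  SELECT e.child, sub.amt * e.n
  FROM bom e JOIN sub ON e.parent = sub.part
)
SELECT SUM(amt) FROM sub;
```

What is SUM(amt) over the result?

69

Base: (Hub, amt=1).
Iteration 1: components of {Hub} -> Arm = 1*4 = 4, Seal = 1*3 = 3, Shaft = 1*1 = 1.
Iteration 2: components of {Arm,Seal,Shaft} -> Bolt = 3*5 = 15.
Iteration 3: components of {Bolt} -> Washer = 15*3 = 45.
Iteration 4: no further components; recursion stops.
SUM(amt) = 1 + 3 + 4 + 1 + 15 + 45 = 69.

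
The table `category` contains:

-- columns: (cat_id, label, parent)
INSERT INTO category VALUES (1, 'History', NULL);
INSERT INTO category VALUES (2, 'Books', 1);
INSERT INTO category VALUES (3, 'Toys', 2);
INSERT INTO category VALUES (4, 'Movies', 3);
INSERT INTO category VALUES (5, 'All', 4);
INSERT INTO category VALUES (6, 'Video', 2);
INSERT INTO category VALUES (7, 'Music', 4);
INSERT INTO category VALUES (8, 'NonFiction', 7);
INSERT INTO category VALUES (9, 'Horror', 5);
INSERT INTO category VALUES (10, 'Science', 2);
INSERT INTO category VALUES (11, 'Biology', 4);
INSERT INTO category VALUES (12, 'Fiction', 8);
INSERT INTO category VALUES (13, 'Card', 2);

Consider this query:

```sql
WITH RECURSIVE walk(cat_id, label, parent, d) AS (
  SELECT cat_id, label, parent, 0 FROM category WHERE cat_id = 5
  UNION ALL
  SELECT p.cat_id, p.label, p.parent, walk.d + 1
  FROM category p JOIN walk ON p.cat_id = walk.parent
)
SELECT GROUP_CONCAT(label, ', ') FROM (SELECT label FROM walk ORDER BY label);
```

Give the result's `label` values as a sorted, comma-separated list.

Base: cat_id=5 (All), parent=4, d 0.
Iteration 1: join on cat_id=4 -> Movies (id 4, parent=3, d 1).
Iteration 2: join on cat_id=3 -> Toys (id 3, parent=2, d 2).
Iteration 3: join on cat_id=2 -> Books (id 2, parent=1, d 3).
Iteration 4: join on cat_id=1 -> History (id 1, parent=NULL, d 4).
Iteration 5: parent is NULL; no match; recursion stops.

All, Books, History, Movies, Toys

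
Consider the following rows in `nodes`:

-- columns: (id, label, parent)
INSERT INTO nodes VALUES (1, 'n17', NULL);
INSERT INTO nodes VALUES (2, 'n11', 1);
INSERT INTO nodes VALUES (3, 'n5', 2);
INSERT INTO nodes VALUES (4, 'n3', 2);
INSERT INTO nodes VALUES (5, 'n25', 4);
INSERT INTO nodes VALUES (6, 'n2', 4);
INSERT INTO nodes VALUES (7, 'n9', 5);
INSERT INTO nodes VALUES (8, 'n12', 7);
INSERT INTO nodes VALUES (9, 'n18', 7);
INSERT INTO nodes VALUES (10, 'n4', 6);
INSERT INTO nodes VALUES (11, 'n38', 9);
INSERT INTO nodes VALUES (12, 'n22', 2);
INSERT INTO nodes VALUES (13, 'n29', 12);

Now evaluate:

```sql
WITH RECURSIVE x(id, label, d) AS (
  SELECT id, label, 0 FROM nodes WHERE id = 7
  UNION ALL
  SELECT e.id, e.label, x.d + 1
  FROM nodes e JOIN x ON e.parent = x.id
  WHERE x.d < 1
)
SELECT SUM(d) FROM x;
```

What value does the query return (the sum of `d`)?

2

Base: id=7 (n9) at d 0.
Iteration 1: rows with parent in {7} -> n12 (id 8, d 1), n18 (id 9, d 1).
Iteration 2: d < 1 fails for all current rows; recursion stops.
SUM(d) = 0 + 1 + 1 = 2.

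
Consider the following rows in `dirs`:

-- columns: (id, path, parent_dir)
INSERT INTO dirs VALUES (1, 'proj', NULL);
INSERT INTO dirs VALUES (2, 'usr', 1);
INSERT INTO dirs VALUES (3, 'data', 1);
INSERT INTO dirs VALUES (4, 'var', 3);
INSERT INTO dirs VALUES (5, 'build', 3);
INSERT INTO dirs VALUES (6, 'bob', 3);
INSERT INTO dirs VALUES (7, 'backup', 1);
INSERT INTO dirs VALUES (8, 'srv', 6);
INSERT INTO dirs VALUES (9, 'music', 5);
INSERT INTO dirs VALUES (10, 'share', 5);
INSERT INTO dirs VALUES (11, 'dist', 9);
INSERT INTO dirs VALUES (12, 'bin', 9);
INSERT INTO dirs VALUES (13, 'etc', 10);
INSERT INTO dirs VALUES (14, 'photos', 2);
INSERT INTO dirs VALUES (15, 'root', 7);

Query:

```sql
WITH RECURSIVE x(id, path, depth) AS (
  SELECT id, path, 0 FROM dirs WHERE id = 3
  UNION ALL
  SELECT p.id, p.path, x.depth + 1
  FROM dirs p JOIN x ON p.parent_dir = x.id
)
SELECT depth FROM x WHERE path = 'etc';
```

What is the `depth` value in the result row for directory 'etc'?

3

Base: id=3 (data) at depth 0.
Iteration 1: rows with parent_dir in {3} -> var (id 4, depth 1), build (id 5, depth 1), bob (id 6, depth 1).
Iteration 2: rows with parent_dir in {4,5,6} -> srv (id 8, depth 2), music (id 9, depth 2), share (id 10, depth 2).
Iteration 3: rows with parent_dir in {8,9,10} -> dist (id 11, depth 3), bin (id 12, depth 3), etc (id 13, depth 3).
Iteration 4: no rows with parent_dir in {11,12,13}; recursion stops.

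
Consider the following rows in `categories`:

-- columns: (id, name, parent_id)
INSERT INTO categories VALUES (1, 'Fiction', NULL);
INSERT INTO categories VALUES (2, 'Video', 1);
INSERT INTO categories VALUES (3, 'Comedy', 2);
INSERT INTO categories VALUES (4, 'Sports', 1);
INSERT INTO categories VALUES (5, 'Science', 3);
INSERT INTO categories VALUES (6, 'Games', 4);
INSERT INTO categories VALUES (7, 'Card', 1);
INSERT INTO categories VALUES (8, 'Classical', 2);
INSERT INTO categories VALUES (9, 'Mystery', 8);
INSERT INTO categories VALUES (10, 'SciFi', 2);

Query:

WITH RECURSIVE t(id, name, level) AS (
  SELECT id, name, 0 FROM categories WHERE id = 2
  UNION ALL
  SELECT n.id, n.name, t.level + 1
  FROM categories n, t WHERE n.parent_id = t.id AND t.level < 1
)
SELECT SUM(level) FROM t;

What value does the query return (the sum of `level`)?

3

Base: id=2 (Video) at level 0.
Iteration 1: rows with parent_id in {2} -> Comedy (id 3, level 1), Classical (id 8, level 1), SciFi (id 10, level 1).
Iteration 2: level < 1 fails for all current rows; recursion stops.
SUM(level) = 0 + 1 + 1 + 1 = 3.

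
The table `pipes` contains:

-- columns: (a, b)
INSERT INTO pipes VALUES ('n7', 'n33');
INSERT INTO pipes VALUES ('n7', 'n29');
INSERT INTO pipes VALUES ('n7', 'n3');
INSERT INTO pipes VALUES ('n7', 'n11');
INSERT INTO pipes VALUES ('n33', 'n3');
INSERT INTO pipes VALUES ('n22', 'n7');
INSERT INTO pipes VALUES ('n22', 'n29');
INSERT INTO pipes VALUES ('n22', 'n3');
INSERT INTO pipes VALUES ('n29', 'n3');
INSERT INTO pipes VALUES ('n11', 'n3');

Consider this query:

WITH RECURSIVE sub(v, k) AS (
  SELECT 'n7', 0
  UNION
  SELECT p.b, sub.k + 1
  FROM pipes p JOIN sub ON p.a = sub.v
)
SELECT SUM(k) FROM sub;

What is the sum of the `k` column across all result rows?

6

Base: (n7, k=0).
Iteration 1: edges from {n7} -> (n11, k=1), (n29, k=1), (n3, k=1), (n33, k=1).
Iteration 2: edges from {n11,n29,n3,n33} -> (n3, k=2). [UNION drops 2 duplicate row(s)]
Iteration 3: no outgoing edges from {n3}; recursion stops.
SUM(k) = 0 + 1 + 1 + 1 + 1 + 2 = 6.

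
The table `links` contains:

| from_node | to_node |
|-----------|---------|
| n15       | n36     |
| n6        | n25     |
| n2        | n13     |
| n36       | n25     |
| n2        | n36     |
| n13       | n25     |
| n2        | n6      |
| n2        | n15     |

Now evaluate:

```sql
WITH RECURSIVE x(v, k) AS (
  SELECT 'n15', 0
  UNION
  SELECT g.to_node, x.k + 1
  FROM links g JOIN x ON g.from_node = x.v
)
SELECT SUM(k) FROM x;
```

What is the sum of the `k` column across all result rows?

Base: (n15, k=0).
Iteration 1: edges from {n15} -> (n36, k=1).
Iteration 2: edges from {n36} -> (n25, k=2).
Iteration 3: no outgoing edges from {n25}; recursion stops.
SUM(k) = 0 + 1 + 2 = 3.

3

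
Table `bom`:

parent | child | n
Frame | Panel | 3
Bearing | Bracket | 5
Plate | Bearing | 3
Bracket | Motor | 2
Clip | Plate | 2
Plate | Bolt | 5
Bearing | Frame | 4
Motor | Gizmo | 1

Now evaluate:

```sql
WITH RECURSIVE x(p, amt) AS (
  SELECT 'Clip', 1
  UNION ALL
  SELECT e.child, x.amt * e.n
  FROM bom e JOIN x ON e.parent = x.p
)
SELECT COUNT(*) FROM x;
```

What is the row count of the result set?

9

Base: (Clip, amt=1).
Iteration 1: components of {Clip} -> Plate = 1*2 = 2.
Iteration 2: components of {Plate} -> Bearing = 2*3 = 6, Bolt = 2*5 = 10.
Iteration 3: components of {Bearing,Bolt} -> Bracket = 6*5 = 30, Frame = 6*4 = 24.
Iteration 4: components of {Bracket,Frame} -> Motor = 30*2 = 60, Panel = 24*3 = 72.
Iteration 5: components of {Motor,Panel} -> Gizmo = 60*1 = 60.
Iteration 6: no further components; recursion stops.
Total rows emitted: 9.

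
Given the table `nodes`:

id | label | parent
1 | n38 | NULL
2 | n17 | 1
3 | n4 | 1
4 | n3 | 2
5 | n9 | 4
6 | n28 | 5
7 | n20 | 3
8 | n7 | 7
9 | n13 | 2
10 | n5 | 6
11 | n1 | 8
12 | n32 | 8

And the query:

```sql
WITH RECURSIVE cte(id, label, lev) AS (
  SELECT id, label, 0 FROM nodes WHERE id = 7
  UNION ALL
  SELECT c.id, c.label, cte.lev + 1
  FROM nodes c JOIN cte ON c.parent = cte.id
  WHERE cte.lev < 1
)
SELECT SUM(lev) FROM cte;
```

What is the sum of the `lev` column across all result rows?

Base: id=7 (n20) at lev 0.
Iteration 1: rows with parent in {7} -> n7 (id 8, lev 1).
Iteration 2: lev < 1 fails for all current rows; recursion stops.
SUM(lev) = 0 + 1 = 1.

1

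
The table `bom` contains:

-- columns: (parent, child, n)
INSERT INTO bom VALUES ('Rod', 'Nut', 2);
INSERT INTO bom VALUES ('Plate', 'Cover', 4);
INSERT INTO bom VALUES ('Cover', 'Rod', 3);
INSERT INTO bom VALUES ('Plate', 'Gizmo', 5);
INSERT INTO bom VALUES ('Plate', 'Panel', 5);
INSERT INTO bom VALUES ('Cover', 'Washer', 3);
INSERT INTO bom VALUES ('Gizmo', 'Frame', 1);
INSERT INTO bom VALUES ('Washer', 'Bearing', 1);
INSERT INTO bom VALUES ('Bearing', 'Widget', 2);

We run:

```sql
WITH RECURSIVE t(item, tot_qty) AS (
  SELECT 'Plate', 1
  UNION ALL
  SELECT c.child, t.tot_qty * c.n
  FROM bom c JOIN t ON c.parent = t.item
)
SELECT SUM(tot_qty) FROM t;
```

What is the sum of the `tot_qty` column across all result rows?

104

Base: (Plate, tot_qty=1).
Iteration 1: components of {Plate} -> Cover = 1*4 = 4, Gizmo = 1*5 = 5, Panel = 1*5 = 5.
Iteration 2: components of {Cover,Gizmo,Panel} -> Frame = 5*1 = 5, Rod = 4*3 = 12, Washer = 4*3 = 12.
Iteration 3: components of {Frame,Rod,Washer} -> Bearing = 12*1 = 12, Nut = 12*2 = 24.
Iteration 4: components of {Bearing,Nut} -> Widget = 12*2 = 24.
Iteration 5: no further components; recursion stops.
SUM(tot_qty) = 1 + 5 + 4 + 5 + 12 + 12 + 5 + 12 + 24 + 24 = 104.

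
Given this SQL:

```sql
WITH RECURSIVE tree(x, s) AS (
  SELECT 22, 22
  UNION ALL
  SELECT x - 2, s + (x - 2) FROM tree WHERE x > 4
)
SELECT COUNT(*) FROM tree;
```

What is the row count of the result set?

10

Base: x=22, s=22.
Iteration 1: 22 > 4 holds -> x = 22 - 2 = 20, s = 22 + 20 = 42.
Iteration 2: 20 > 4 holds -> x = 20 - 2 = 18, s = 42 + 18 = 60.
Iteration 3: 18 > 4 holds -> x = 18 - 2 = 16, s = 60 + 16 = 76.
Iteration 4: 16 > 4 holds -> x = 16 - 2 = 14, s = 76 + 14 = 90.
Iteration 5: 14 > 4 holds -> x = 14 - 2 = 12, s = 90 + 12 = 102.
Iteration 6: 12 > 4 holds -> x = 12 - 2 = 10, s = 102 + 10 = 112.
Iteration 7: 10 > 4 holds -> x = 10 - 2 = 8, s = 112 + 8 = 120.
Iteration 8: 8 > 4 holds -> x = 8 - 2 = 6, s = 120 + 6 = 126.
Iteration 9: 6 > 4 holds -> x = 6 - 2 = 4, s = 126 + 4 = 130.
Iteration 10: 4 > 4 fails; recursion stops.
Total rows emitted: 10.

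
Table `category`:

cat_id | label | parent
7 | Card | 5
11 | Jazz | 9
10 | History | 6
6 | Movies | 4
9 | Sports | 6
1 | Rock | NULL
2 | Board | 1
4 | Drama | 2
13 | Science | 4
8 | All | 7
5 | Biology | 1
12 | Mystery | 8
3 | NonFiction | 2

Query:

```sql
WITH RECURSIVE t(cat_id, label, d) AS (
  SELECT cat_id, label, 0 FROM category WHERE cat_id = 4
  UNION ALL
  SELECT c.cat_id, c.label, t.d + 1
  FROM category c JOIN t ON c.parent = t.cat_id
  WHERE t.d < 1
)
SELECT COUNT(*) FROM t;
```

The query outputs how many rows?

3

Base: cat_id=4 (Drama) at d 0.
Iteration 1: rows with parent in {4} -> Movies (id 6, d 1), Science (id 13, d 1).
Iteration 2: d < 1 fails for all current rows; recursion stops.
Total rows emitted: 3.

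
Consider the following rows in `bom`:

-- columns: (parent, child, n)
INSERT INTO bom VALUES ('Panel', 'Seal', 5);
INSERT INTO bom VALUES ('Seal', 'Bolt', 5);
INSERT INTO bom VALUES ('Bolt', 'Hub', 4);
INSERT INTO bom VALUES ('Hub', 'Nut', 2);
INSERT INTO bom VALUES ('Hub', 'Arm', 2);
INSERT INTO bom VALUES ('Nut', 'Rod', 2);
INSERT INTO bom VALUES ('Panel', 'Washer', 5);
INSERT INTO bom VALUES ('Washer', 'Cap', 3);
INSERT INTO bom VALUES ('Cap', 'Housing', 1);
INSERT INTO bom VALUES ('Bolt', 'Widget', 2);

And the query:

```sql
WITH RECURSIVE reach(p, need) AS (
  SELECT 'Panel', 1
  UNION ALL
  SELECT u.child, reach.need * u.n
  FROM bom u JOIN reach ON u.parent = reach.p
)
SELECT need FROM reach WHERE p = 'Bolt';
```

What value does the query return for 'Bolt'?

25

Base: (Panel, need=1).
Iteration 1: components of {Panel} -> Seal = 1*5 = 5, Washer = 1*5 = 5.
Iteration 2: components of {Seal,Washer} -> Bolt = 5*5 = 25, Cap = 5*3 = 15.
Iteration 3: components of {Bolt,Cap} -> Housing = 15*1 = 15, Hub = 25*4 = 100, Widget = 25*2 = 50.
Iteration 4: components of {Housing,Hub,Widget} -> Arm = 100*2 = 200, Nut = 100*2 = 200.
Iteration 5: components of {Arm,Nut} -> Rod = 200*2 = 400.
Iteration 6: no further components; recursion stops.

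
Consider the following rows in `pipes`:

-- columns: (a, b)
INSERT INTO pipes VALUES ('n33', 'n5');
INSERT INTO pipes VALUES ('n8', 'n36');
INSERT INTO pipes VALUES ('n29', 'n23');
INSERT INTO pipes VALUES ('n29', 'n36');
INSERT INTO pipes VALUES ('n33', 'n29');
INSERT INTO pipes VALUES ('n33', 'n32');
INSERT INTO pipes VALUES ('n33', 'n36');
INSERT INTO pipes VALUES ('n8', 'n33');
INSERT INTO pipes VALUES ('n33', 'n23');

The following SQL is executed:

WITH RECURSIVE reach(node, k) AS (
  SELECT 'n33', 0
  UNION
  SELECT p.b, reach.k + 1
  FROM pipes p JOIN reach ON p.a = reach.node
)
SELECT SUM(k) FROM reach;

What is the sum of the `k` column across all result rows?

Base: (n33, k=0).
Iteration 1: edges from {n33} -> (n23, k=1), (n29, k=1), (n32, k=1), (n36, k=1), (n5, k=1).
Iteration 2: edges from {n23,n29,n32,n36,n5} -> (n23, k=2), (n36, k=2).
Iteration 3: no outgoing edges from {n23,n36}; recursion stops.
SUM(k) = 0 + 1 + 1 + 1 + 1 + 1 + 2 + 2 = 9.

9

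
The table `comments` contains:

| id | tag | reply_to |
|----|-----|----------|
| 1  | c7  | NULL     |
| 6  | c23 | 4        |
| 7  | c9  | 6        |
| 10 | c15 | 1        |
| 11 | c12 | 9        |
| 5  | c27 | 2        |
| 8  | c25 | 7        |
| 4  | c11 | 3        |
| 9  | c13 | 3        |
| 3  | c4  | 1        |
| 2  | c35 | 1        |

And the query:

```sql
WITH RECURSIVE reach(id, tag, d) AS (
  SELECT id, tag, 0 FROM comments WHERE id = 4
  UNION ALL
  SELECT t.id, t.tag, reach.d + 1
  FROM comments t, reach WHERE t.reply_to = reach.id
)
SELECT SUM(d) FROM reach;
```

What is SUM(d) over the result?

6

Base: id=4 (c11) at d 0.
Iteration 1: rows with reply_to in {4} -> c23 (id 6, d 1).
Iteration 2: rows with reply_to in {6} -> c9 (id 7, d 2).
Iteration 3: rows with reply_to in {7} -> c25 (id 8, d 3).
Iteration 4: no rows with reply_to in {8}; recursion stops.
SUM(d) = 0 + 1 + 2 + 3 = 6.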